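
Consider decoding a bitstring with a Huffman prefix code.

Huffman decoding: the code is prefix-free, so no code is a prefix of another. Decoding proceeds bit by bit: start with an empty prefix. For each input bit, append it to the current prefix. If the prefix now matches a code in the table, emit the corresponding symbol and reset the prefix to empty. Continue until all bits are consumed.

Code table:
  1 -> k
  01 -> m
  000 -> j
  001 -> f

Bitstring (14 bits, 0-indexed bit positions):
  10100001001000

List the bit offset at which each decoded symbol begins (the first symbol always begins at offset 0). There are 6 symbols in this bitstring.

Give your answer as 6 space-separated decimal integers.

Bit 0: prefix='1' -> emit 'k', reset
Bit 1: prefix='0' (no match yet)
Bit 2: prefix='01' -> emit 'm', reset
Bit 3: prefix='0' (no match yet)
Bit 4: prefix='00' (no match yet)
Bit 5: prefix='000' -> emit 'j', reset
Bit 6: prefix='0' (no match yet)
Bit 7: prefix='01' -> emit 'm', reset
Bit 8: prefix='0' (no match yet)
Bit 9: prefix='00' (no match yet)
Bit 10: prefix='001' -> emit 'f', reset
Bit 11: prefix='0' (no match yet)
Bit 12: prefix='00' (no match yet)
Bit 13: prefix='000' -> emit 'j', reset

Answer: 0 1 3 6 8 11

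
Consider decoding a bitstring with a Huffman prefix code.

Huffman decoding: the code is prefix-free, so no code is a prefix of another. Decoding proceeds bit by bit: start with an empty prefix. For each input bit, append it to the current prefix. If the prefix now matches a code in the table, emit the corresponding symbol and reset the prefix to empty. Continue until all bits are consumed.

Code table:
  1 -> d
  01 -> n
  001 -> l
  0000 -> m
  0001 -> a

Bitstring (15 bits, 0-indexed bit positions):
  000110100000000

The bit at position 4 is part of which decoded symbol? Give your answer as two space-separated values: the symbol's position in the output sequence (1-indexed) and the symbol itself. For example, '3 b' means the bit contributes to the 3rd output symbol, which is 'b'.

Bit 0: prefix='0' (no match yet)
Bit 1: prefix='00' (no match yet)
Bit 2: prefix='000' (no match yet)
Bit 3: prefix='0001' -> emit 'a', reset
Bit 4: prefix='1' -> emit 'd', reset
Bit 5: prefix='0' (no match yet)
Bit 6: prefix='01' -> emit 'n', reset
Bit 7: prefix='0' (no match yet)
Bit 8: prefix='00' (no match yet)

Answer: 2 d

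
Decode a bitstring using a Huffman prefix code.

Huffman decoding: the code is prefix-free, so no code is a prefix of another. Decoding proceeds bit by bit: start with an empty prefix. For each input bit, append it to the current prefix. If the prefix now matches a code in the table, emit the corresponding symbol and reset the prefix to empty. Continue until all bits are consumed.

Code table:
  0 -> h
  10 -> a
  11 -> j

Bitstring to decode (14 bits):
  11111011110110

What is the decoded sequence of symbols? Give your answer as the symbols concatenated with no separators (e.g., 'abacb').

Answer: jjajjhjh

Derivation:
Bit 0: prefix='1' (no match yet)
Bit 1: prefix='11' -> emit 'j', reset
Bit 2: prefix='1' (no match yet)
Bit 3: prefix='11' -> emit 'j', reset
Bit 4: prefix='1' (no match yet)
Bit 5: prefix='10' -> emit 'a', reset
Bit 6: prefix='1' (no match yet)
Bit 7: prefix='11' -> emit 'j', reset
Bit 8: prefix='1' (no match yet)
Bit 9: prefix='11' -> emit 'j', reset
Bit 10: prefix='0' -> emit 'h', reset
Bit 11: prefix='1' (no match yet)
Bit 12: prefix='11' -> emit 'j', reset
Bit 13: prefix='0' -> emit 'h', reset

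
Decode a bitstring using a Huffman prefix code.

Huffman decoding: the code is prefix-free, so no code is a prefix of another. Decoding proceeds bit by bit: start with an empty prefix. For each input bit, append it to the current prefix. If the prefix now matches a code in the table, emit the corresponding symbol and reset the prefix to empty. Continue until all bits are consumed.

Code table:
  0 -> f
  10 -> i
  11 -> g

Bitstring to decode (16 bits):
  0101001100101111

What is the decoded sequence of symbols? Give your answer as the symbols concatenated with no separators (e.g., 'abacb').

Answer: fiifgffigg

Derivation:
Bit 0: prefix='0' -> emit 'f', reset
Bit 1: prefix='1' (no match yet)
Bit 2: prefix='10' -> emit 'i', reset
Bit 3: prefix='1' (no match yet)
Bit 4: prefix='10' -> emit 'i', reset
Bit 5: prefix='0' -> emit 'f', reset
Bit 6: prefix='1' (no match yet)
Bit 7: prefix='11' -> emit 'g', reset
Bit 8: prefix='0' -> emit 'f', reset
Bit 9: prefix='0' -> emit 'f', reset
Bit 10: prefix='1' (no match yet)
Bit 11: prefix='10' -> emit 'i', reset
Bit 12: prefix='1' (no match yet)
Bit 13: prefix='11' -> emit 'g', reset
Bit 14: prefix='1' (no match yet)
Bit 15: prefix='11' -> emit 'g', reset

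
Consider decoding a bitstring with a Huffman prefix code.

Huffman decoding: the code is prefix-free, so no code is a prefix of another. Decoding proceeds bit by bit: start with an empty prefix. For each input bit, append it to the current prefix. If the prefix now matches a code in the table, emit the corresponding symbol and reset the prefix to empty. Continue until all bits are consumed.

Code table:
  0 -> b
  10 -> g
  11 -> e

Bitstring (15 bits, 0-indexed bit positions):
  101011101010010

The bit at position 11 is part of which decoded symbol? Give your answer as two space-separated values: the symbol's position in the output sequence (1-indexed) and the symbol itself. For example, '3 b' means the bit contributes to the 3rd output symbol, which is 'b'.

Bit 0: prefix='1' (no match yet)
Bit 1: prefix='10' -> emit 'g', reset
Bit 2: prefix='1' (no match yet)
Bit 3: prefix='10' -> emit 'g', reset
Bit 4: prefix='1' (no match yet)
Bit 5: prefix='11' -> emit 'e', reset
Bit 6: prefix='1' (no match yet)
Bit 7: prefix='10' -> emit 'g', reset
Bit 8: prefix='1' (no match yet)
Bit 9: prefix='10' -> emit 'g', reset
Bit 10: prefix='1' (no match yet)
Bit 11: prefix='10' -> emit 'g', reset
Bit 12: prefix='0' -> emit 'b', reset
Bit 13: prefix='1' (no match yet)
Bit 14: prefix='10' -> emit 'g', reset

Answer: 6 g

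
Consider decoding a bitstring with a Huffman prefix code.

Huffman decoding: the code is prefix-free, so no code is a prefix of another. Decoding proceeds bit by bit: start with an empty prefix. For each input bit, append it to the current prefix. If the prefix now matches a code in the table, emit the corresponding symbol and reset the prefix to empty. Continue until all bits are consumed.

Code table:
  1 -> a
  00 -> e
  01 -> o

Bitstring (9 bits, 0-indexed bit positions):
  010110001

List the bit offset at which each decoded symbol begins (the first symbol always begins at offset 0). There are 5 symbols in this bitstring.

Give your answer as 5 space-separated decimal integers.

Bit 0: prefix='0' (no match yet)
Bit 1: prefix='01' -> emit 'o', reset
Bit 2: prefix='0' (no match yet)
Bit 3: prefix='01' -> emit 'o', reset
Bit 4: prefix='1' -> emit 'a', reset
Bit 5: prefix='0' (no match yet)
Bit 6: prefix='00' -> emit 'e', reset
Bit 7: prefix='0' (no match yet)
Bit 8: prefix='01' -> emit 'o', reset

Answer: 0 2 4 5 7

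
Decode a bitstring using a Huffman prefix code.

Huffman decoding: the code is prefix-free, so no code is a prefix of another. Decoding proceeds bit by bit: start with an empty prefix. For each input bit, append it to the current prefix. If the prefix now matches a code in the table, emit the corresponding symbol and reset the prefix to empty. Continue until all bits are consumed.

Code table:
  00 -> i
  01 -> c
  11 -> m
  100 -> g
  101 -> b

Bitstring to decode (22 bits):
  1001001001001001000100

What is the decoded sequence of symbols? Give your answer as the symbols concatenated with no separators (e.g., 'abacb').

Answer: ggggggci

Derivation:
Bit 0: prefix='1' (no match yet)
Bit 1: prefix='10' (no match yet)
Bit 2: prefix='100' -> emit 'g', reset
Bit 3: prefix='1' (no match yet)
Bit 4: prefix='10' (no match yet)
Bit 5: prefix='100' -> emit 'g', reset
Bit 6: prefix='1' (no match yet)
Bit 7: prefix='10' (no match yet)
Bit 8: prefix='100' -> emit 'g', reset
Bit 9: prefix='1' (no match yet)
Bit 10: prefix='10' (no match yet)
Bit 11: prefix='100' -> emit 'g', reset
Bit 12: prefix='1' (no match yet)
Bit 13: prefix='10' (no match yet)
Bit 14: prefix='100' -> emit 'g', reset
Bit 15: prefix='1' (no match yet)
Bit 16: prefix='10' (no match yet)
Bit 17: prefix='100' -> emit 'g', reset
Bit 18: prefix='0' (no match yet)
Bit 19: prefix='01' -> emit 'c', reset
Bit 20: prefix='0' (no match yet)
Bit 21: prefix='00' -> emit 'i', reset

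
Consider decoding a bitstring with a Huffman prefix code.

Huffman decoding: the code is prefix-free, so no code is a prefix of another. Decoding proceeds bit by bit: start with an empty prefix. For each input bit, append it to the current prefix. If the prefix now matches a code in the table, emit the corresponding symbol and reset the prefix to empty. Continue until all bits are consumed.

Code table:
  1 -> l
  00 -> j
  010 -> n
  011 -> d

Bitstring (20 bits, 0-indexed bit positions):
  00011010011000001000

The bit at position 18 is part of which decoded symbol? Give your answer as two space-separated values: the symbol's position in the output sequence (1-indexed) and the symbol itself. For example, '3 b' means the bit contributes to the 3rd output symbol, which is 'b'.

Answer: 8 j

Derivation:
Bit 0: prefix='0' (no match yet)
Bit 1: prefix='00' -> emit 'j', reset
Bit 2: prefix='0' (no match yet)
Bit 3: prefix='01' (no match yet)
Bit 4: prefix='011' -> emit 'd', reset
Bit 5: prefix='0' (no match yet)
Bit 6: prefix='01' (no match yet)
Bit 7: prefix='010' -> emit 'n', reset
Bit 8: prefix='0' (no match yet)
Bit 9: prefix='01' (no match yet)
Bit 10: prefix='011' -> emit 'd', reset
Bit 11: prefix='0' (no match yet)
Bit 12: prefix='00' -> emit 'j', reset
Bit 13: prefix='0' (no match yet)
Bit 14: prefix='00' -> emit 'j', reset
Bit 15: prefix='0' (no match yet)
Bit 16: prefix='01' (no match yet)
Bit 17: prefix='010' -> emit 'n', reset
Bit 18: prefix='0' (no match yet)
Bit 19: prefix='00' -> emit 'j', reset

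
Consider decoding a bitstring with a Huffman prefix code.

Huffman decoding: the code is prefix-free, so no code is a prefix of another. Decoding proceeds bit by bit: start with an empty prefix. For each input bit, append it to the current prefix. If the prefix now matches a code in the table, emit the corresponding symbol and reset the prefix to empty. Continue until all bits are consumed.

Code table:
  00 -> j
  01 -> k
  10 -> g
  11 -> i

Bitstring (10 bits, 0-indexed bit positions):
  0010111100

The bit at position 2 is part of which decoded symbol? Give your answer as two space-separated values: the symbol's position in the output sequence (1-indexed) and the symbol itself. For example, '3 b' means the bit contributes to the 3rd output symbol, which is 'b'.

Answer: 2 g

Derivation:
Bit 0: prefix='0' (no match yet)
Bit 1: prefix='00' -> emit 'j', reset
Bit 2: prefix='1' (no match yet)
Bit 3: prefix='10' -> emit 'g', reset
Bit 4: prefix='1' (no match yet)
Bit 5: prefix='11' -> emit 'i', reset
Bit 6: prefix='1' (no match yet)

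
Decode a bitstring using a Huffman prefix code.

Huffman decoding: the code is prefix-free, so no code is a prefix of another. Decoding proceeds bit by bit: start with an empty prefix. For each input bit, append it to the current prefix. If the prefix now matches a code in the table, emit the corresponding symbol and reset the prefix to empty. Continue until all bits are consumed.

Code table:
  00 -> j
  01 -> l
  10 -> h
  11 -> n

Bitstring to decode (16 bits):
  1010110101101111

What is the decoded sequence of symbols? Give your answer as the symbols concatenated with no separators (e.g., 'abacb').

Bit 0: prefix='1' (no match yet)
Bit 1: prefix='10' -> emit 'h', reset
Bit 2: prefix='1' (no match yet)
Bit 3: prefix='10' -> emit 'h', reset
Bit 4: prefix='1' (no match yet)
Bit 5: prefix='11' -> emit 'n', reset
Bit 6: prefix='0' (no match yet)
Bit 7: prefix='01' -> emit 'l', reset
Bit 8: prefix='0' (no match yet)
Bit 9: prefix='01' -> emit 'l', reset
Bit 10: prefix='1' (no match yet)
Bit 11: prefix='10' -> emit 'h', reset
Bit 12: prefix='1' (no match yet)
Bit 13: prefix='11' -> emit 'n', reset
Bit 14: prefix='1' (no match yet)
Bit 15: prefix='11' -> emit 'n', reset

Answer: hhnllhnn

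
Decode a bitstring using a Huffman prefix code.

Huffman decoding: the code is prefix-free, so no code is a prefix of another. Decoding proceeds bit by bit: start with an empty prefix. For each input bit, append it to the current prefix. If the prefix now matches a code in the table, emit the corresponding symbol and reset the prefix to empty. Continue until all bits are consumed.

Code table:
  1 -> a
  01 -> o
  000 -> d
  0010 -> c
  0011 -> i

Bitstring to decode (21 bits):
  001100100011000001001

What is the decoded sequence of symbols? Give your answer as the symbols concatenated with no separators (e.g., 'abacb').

Answer: icidco

Derivation:
Bit 0: prefix='0' (no match yet)
Bit 1: prefix='00' (no match yet)
Bit 2: prefix='001' (no match yet)
Bit 3: prefix='0011' -> emit 'i', reset
Bit 4: prefix='0' (no match yet)
Bit 5: prefix='00' (no match yet)
Bit 6: prefix='001' (no match yet)
Bit 7: prefix='0010' -> emit 'c', reset
Bit 8: prefix='0' (no match yet)
Bit 9: prefix='00' (no match yet)
Bit 10: prefix='001' (no match yet)
Bit 11: prefix='0011' -> emit 'i', reset
Bit 12: prefix='0' (no match yet)
Bit 13: prefix='00' (no match yet)
Bit 14: prefix='000' -> emit 'd', reset
Bit 15: prefix='0' (no match yet)
Bit 16: prefix='00' (no match yet)
Bit 17: prefix='001' (no match yet)
Bit 18: prefix='0010' -> emit 'c', reset
Bit 19: prefix='0' (no match yet)
Bit 20: prefix='01' -> emit 'o', reset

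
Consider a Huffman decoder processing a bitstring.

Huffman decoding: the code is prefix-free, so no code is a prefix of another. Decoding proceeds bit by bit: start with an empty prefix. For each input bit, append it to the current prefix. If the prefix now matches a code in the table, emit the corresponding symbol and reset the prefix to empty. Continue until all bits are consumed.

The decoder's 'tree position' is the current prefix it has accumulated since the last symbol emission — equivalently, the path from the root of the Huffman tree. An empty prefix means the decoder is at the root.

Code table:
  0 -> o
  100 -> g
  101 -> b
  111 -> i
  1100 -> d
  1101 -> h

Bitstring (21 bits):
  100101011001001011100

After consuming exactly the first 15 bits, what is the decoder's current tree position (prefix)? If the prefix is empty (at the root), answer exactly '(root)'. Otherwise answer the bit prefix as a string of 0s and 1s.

Bit 0: prefix='1' (no match yet)
Bit 1: prefix='10' (no match yet)
Bit 2: prefix='100' -> emit 'g', reset
Bit 3: prefix='1' (no match yet)
Bit 4: prefix='10' (no match yet)
Bit 5: prefix='101' -> emit 'b', reset
Bit 6: prefix='0' -> emit 'o', reset
Bit 7: prefix='1' (no match yet)
Bit 8: prefix='11' (no match yet)
Bit 9: prefix='110' (no match yet)
Bit 10: prefix='1100' -> emit 'd', reset
Bit 11: prefix='1' (no match yet)
Bit 12: prefix='10' (no match yet)
Bit 13: prefix='100' -> emit 'g', reset
Bit 14: prefix='1' (no match yet)

Answer: 1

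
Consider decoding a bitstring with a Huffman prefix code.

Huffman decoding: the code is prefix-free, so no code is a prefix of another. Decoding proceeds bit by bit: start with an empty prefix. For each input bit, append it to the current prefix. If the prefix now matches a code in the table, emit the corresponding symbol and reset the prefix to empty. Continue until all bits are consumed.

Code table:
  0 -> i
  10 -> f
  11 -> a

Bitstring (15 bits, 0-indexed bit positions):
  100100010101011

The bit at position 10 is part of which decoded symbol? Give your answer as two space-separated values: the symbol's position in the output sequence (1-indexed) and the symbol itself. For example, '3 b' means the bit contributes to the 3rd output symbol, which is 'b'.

Bit 0: prefix='1' (no match yet)
Bit 1: prefix='10' -> emit 'f', reset
Bit 2: prefix='0' -> emit 'i', reset
Bit 3: prefix='1' (no match yet)
Bit 4: prefix='10' -> emit 'f', reset
Bit 5: prefix='0' -> emit 'i', reset
Bit 6: prefix='0' -> emit 'i', reset
Bit 7: prefix='1' (no match yet)
Bit 8: prefix='10' -> emit 'f', reset
Bit 9: prefix='1' (no match yet)
Bit 10: prefix='10' -> emit 'f', reset
Bit 11: prefix='1' (no match yet)
Bit 12: prefix='10' -> emit 'f', reset
Bit 13: prefix='1' (no match yet)
Bit 14: prefix='11' -> emit 'a', reset

Answer: 7 f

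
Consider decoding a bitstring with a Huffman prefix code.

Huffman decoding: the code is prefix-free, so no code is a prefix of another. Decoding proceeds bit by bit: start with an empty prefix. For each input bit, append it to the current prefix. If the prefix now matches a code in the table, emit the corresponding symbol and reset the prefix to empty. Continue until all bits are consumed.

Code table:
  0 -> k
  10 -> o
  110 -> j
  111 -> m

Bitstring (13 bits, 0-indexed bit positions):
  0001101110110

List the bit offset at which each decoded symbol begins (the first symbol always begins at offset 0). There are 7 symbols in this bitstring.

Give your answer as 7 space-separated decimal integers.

Answer: 0 1 2 3 6 9 10

Derivation:
Bit 0: prefix='0' -> emit 'k', reset
Bit 1: prefix='0' -> emit 'k', reset
Bit 2: prefix='0' -> emit 'k', reset
Bit 3: prefix='1' (no match yet)
Bit 4: prefix='11' (no match yet)
Bit 5: prefix='110' -> emit 'j', reset
Bit 6: prefix='1' (no match yet)
Bit 7: prefix='11' (no match yet)
Bit 8: prefix='111' -> emit 'm', reset
Bit 9: prefix='0' -> emit 'k', reset
Bit 10: prefix='1' (no match yet)
Bit 11: prefix='11' (no match yet)
Bit 12: prefix='110' -> emit 'j', reset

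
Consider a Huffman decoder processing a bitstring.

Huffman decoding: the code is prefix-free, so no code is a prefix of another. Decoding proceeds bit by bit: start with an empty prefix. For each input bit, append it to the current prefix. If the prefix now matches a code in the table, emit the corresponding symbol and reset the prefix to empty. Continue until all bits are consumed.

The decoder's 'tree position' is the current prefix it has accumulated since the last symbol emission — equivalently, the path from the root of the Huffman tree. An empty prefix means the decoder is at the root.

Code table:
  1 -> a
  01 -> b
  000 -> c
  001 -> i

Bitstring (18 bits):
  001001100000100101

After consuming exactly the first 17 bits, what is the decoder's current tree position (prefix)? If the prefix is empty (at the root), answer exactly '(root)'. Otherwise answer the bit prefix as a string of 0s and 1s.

Answer: 0

Derivation:
Bit 0: prefix='0' (no match yet)
Bit 1: prefix='00' (no match yet)
Bit 2: prefix='001' -> emit 'i', reset
Bit 3: prefix='0' (no match yet)
Bit 4: prefix='00' (no match yet)
Bit 5: prefix='001' -> emit 'i', reset
Bit 6: prefix='1' -> emit 'a', reset
Bit 7: prefix='0' (no match yet)
Bit 8: prefix='00' (no match yet)
Bit 9: prefix='000' -> emit 'c', reset
Bit 10: prefix='0' (no match yet)
Bit 11: prefix='00' (no match yet)
Bit 12: prefix='001' -> emit 'i', reset
Bit 13: prefix='0' (no match yet)
Bit 14: prefix='00' (no match yet)
Bit 15: prefix='001' -> emit 'i', reset
Bit 16: prefix='0' (no match yet)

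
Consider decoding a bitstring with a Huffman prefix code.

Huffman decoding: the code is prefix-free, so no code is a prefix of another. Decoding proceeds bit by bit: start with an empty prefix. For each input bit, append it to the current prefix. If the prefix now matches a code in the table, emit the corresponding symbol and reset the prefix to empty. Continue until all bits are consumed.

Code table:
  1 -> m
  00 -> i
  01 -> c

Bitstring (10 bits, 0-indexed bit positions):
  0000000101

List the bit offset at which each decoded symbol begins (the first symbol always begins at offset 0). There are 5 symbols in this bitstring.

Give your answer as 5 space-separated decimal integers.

Bit 0: prefix='0' (no match yet)
Bit 1: prefix='00' -> emit 'i', reset
Bit 2: prefix='0' (no match yet)
Bit 3: prefix='00' -> emit 'i', reset
Bit 4: prefix='0' (no match yet)
Bit 5: prefix='00' -> emit 'i', reset
Bit 6: prefix='0' (no match yet)
Bit 7: prefix='01' -> emit 'c', reset
Bit 8: prefix='0' (no match yet)
Bit 9: prefix='01' -> emit 'c', reset

Answer: 0 2 4 6 8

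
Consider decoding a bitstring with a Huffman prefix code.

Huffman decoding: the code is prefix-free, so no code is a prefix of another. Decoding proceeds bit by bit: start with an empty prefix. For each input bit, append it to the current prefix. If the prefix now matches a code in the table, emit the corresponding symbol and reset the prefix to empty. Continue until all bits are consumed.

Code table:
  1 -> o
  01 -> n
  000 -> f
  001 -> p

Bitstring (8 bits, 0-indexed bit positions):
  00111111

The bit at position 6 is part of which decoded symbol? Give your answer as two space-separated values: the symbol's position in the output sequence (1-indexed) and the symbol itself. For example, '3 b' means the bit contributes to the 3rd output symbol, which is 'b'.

Bit 0: prefix='0' (no match yet)
Bit 1: prefix='00' (no match yet)
Bit 2: prefix='001' -> emit 'p', reset
Bit 3: prefix='1' -> emit 'o', reset
Bit 4: prefix='1' -> emit 'o', reset
Bit 5: prefix='1' -> emit 'o', reset
Bit 6: prefix='1' -> emit 'o', reset
Bit 7: prefix='1' -> emit 'o', reset

Answer: 5 o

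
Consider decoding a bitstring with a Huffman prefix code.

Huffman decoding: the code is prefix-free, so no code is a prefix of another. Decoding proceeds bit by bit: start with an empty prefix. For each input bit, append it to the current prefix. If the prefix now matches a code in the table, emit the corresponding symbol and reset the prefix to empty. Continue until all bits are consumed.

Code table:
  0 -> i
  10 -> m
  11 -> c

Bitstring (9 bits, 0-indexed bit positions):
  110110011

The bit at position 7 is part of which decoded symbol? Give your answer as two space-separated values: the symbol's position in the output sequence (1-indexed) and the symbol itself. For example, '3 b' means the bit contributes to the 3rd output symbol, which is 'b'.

Answer: 6 c

Derivation:
Bit 0: prefix='1' (no match yet)
Bit 1: prefix='11' -> emit 'c', reset
Bit 2: prefix='0' -> emit 'i', reset
Bit 3: prefix='1' (no match yet)
Bit 4: prefix='11' -> emit 'c', reset
Bit 5: prefix='0' -> emit 'i', reset
Bit 6: prefix='0' -> emit 'i', reset
Bit 7: prefix='1' (no match yet)
Bit 8: prefix='11' -> emit 'c', reset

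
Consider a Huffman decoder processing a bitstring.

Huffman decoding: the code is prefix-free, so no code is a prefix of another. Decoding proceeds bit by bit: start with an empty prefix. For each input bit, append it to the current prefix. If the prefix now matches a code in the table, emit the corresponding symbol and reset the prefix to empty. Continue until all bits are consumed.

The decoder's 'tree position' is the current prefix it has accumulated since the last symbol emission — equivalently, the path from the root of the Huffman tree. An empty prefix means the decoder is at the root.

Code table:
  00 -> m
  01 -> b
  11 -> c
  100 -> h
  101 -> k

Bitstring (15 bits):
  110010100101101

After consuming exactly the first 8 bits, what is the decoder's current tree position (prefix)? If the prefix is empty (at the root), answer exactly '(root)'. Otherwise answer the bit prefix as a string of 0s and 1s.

Answer: 0

Derivation:
Bit 0: prefix='1' (no match yet)
Bit 1: prefix='11' -> emit 'c', reset
Bit 2: prefix='0' (no match yet)
Bit 3: prefix='00' -> emit 'm', reset
Bit 4: prefix='1' (no match yet)
Bit 5: prefix='10' (no match yet)
Bit 6: prefix='101' -> emit 'k', reset
Bit 7: prefix='0' (no match yet)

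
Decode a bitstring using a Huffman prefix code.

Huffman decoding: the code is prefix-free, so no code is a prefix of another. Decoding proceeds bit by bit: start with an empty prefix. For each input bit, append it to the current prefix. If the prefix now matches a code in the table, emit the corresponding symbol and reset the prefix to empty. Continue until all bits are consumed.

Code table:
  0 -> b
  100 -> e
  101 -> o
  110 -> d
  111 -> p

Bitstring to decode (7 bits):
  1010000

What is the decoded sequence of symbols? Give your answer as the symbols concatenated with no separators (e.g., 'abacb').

Answer: obbbb

Derivation:
Bit 0: prefix='1' (no match yet)
Bit 1: prefix='10' (no match yet)
Bit 2: prefix='101' -> emit 'o', reset
Bit 3: prefix='0' -> emit 'b', reset
Bit 4: prefix='0' -> emit 'b', reset
Bit 5: prefix='0' -> emit 'b', reset
Bit 6: prefix='0' -> emit 'b', reset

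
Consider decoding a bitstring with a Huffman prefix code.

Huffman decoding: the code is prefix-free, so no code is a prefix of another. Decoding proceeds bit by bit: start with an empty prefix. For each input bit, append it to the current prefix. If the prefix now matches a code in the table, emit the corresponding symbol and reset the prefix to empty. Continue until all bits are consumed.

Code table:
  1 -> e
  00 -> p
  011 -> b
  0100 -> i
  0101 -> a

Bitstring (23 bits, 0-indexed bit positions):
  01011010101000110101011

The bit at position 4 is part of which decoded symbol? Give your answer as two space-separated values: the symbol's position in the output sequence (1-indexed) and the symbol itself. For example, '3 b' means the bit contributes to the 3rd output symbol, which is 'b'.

Bit 0: prefix='0' (no match yet)
Bit 1: prefix='01' (no match yet)
Bit 2: prefix='010' (no match yet)
Bit 3: prefix='0101' -> emit 'a', reset
Bit 4: prefix='1' -> emit 'e', reset
Bit 5: prefix='0' (no match yet)
Bit 6: prefix='01' (no match yet)
Bit 7: prefix='010' (no match yet)
Bit 8: prefix='0101' -> emit 'a', reset

Answer: 2 e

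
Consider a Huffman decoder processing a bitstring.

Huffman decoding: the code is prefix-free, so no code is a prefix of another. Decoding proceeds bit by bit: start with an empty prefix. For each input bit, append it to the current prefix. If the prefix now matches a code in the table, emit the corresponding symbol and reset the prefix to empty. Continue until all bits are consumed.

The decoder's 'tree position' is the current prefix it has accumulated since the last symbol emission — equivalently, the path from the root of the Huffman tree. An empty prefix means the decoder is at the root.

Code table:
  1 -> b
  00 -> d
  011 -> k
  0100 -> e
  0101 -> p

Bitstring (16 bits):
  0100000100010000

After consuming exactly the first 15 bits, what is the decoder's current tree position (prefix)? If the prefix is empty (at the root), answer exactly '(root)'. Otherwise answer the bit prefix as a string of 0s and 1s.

Bit 0: prefix='0' (no match yet)
Bit 1: prefix='01' (no match yet)
Bit 2: prefix='010' (no match yet)
Bit 3: prefix='0100' -> emit 'e', reset
Bit 4: prefix='0' (no match yet)
Bit 5: prefix='00' -> emit 'd', reset
Bit 6: prefix='0' (no match yet)
Bit 7: prefix='01' (no match yet)
Bit 8: prefix='010' (no match yet)
Bit 9: prefix='0100' -> emit 'e', reset
Bit 10: prefix='0' (no match yet)
Bit 11: prefix='01' (no match yet)
Bit 12: prefix='010' (no match yet)
Bit 13: prefix='0100' -> emit 'e', reset
Bit 14: prefix='0' (no match yet)

Answer: 0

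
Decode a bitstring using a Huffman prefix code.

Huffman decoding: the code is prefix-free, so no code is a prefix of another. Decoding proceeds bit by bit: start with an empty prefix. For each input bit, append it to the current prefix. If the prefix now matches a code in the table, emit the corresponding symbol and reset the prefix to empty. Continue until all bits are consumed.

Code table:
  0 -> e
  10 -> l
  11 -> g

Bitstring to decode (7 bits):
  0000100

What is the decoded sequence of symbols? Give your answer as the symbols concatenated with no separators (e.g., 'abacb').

Bit 0: prefix='0' -> emit 'e', reset
Bit 1: prefix='0' -> emit 'e', reset
Bit 2: prefix='0' -> emit 'e', reset
Bit 3: prefix='0' -> emit 'e', reset
Bit 4: prefix='1' (no match yet)
Bit 5: prefix='10' -> emit 'l', reset
Bit 6: prefix='0' -> emit 'e', reset

Answer: eeeele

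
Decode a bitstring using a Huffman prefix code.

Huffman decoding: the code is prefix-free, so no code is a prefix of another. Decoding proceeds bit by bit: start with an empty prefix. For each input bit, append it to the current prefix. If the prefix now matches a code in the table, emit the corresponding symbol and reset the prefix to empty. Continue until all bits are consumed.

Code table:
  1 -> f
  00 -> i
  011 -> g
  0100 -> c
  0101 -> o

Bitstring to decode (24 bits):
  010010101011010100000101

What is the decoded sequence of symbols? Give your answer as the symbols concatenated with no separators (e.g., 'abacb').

Answer: cfogoiio

Derivation:
Bit 0: prefix='0' (no match yet)
Bit 1: prefix='01' (no match yet)
Bit 2: prefix='010' (no match yet)
Bit 3: prefix='0100' -> emit 'c', reset
Bit 4: prefix='1' -> emit 'f', reset
Bit 5: prefix='0' (no match yet)
Bit 6: prefix='01' (no match yet)
Bit 7: prefix='010' (no match yet)
Bit 8: prefix='0101' -> emit 'o', reset
Bit 9: prefix='0' (no match yet)
Bit 10: prefix='01' (no match yet)
Bit 11: prefix='011' -> emit 'g', reset
Bit 12: prefix='0' (no match yet)
Bit 13: prefix='01' (no match yet)
Bit 14: prefix='010' (no match yet)
Bit 15: prefix='0101' -> emit 'o', reset
Bit 16: prefix='0' (no match yet)
Bit 17: prefix='00' -> emit 'i', reset
Bit 18: prefix='0' (no match yet)
Bit 19: prefix='00' -> emit 'i', reset
Bit 20: prefix='0' (no match yet)
Bit 21: prefix='01' (no match yet)
Bit 22: prefix='010' (no match yet)
Bit 23: prefix='0101' -> emit 'o', reset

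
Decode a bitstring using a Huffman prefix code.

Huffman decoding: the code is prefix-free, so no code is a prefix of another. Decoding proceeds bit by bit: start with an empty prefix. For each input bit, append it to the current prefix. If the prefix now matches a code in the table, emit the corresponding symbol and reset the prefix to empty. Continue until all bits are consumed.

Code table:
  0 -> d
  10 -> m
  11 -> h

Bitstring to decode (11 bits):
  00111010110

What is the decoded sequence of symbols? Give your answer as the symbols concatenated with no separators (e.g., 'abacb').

Bit 0: prefix='0' -> emit 'd', reset
Bit 1: prefix='0' -> emit 'd', reset
Bit 2: prefix='1' (no match yet)
Bit 3: prefix='11' -> emit 'h', reset
Bit 4: prefix='1' (no match yet)
Bit 5: prefix='10' -> emit 'm', reset
Bit 6: prefix='1' (no match yet)
Bit 7: prefix='10' -> emit 'm', reset
Bit 8: prefix='1' (no match yet)
Bit 9: prefix='11' -> emit 'h', reset
Bit 10: prefix='0' -> emit 'd', reset

Answer: ddhmmhd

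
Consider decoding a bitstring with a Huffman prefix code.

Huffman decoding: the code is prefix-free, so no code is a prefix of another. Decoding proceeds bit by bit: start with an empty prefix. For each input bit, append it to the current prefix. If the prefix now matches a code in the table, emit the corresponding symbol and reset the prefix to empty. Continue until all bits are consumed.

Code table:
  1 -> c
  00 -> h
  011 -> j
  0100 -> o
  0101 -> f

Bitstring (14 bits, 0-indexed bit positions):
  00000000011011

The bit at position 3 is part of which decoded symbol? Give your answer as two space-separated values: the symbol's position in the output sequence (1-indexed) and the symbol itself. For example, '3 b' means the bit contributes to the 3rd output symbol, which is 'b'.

Answer: 2 h

Derivation:
Bit 0: prefix='0' (no match yet)
Bit 1: prefix='00' -> emit 'h', reset
Bit 2: prefix='0' (no match yet)
Bit 3: prefix='00' -> emit 'h', reset
Bit 4: prefix='0' (no match yet)
Bit 5: prefix='00' -> emit 'h', reset
Bit 6: prefix='0' (no match yet)
Bit 7: prefix='00' -> emit 'h', reset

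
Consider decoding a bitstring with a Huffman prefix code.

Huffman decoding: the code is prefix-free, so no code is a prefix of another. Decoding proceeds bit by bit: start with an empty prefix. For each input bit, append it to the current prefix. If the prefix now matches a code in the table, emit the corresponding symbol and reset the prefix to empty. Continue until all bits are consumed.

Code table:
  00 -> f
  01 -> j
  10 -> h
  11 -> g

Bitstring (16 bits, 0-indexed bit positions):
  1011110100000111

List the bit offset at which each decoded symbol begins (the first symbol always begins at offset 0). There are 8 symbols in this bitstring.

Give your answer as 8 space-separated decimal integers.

Answer: 0 2 4 6 8 10 12 14

Derivation:
Bit 0: prefix='1' (no match yet)
Bit 1: prefix='10' -> emit 'h', reset
Bit 2: prefix='1' (no match yet)
Bit 3: prefix='11' -> emit 'g', reset
Bit 4: prefix='1' (no match yet)
Bit 5: prefix='11' -> emit 'g', reset
Bit 6: prefix='0' (no match yet)
Bit 7: prefix='01' -> emit 'j', reset
Bit 8: prefix='0' (no match yet)
Bit 9: prefix='00' -> emit 'f', reset
Bit 10: prefix='0' (no match yet)
Bit 11: prefix='00' -> emit 'f', reset
Bit 12: prefix='0' (no match yet)
Bit 13: prefix='01' -> emit 'j', reset
Bit 14: prefix='1' (no match yet)
Bit 15: prefix='11' -> emit 'g', reset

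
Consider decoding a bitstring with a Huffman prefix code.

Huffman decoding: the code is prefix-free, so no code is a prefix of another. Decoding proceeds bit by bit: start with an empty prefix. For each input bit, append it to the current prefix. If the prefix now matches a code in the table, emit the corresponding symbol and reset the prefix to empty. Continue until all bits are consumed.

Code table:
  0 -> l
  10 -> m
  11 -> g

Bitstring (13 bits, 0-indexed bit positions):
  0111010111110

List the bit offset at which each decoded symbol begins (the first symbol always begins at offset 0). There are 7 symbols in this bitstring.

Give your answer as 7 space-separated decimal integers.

Answer: 0 1 3 5 7 9 11

Derivation:
Bit 0: prefix='0' -> emit 'l', reset
Bit 1: prefix='1' (no match yet)
Bit 2: prefix='11' -> emit 'g', reset
Bit 3: prefix='1' (no match yet)
Bit 4: prefix='10' -> emit 'm', reset
Bit 5: prefix='1' (no match yet)
Bit 6: prefix='10' -> emit 'm', reset
Bit 7: prefix='1' (no match yet)
Bit 8: prefix='11' -> emit 'g', reset
Bit 9: prefix='1' (no match yet)
Bit 10: prefix='11' -> emit 'g', reset
Bit 11: prefix='1' (no match yet)
Bit 12: prefix='10' -> emit 'm', reset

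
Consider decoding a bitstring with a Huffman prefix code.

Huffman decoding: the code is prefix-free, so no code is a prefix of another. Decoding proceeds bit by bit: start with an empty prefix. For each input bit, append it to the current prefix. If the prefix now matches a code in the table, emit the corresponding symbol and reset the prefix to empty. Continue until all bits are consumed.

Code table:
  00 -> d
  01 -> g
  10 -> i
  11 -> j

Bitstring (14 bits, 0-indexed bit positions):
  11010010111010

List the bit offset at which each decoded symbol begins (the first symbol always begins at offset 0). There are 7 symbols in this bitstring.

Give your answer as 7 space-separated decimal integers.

Bit 0: prefix='1' (no match yet)
Bit 1: prefix='11' -> emit 'j', reset
Bit 2: prefix='0' (no match yet)
Bit 3: prefix='01' -> emit 'g', reset
Bit 4: prefix='0' (no match yet)
Bit 5: prefix='00' -> emit 'd', reset
Bit 6: prefix='1' (no match yet)
Bit 7: prefix='10' -> emit 'i', reset
Bit 8: prefix='1' (no match yet)
Bit 9: prefix='11' -> emit 'j', reset
Bit 10: prefix='1' (no match yet)
Bit 11: prefix='10' -> emit 'i', reset
Bit 12: prefix='1' (no match yet)
Bit 13: prefix='10' -> emit 'i', reset

Answer: 0 2 4 6 8 10 12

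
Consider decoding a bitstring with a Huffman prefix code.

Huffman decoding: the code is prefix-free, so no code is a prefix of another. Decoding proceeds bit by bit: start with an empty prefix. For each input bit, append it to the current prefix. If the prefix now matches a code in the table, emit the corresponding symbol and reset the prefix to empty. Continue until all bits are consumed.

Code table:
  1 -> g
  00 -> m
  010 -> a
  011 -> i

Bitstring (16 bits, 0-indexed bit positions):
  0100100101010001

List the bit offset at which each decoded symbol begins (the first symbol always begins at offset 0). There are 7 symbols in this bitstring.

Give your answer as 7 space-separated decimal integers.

Answer: 0 3 6 9 10 13 15

Derivation:
Bit 0: prefix='0' (no match yet)
Bit 1: prefix='01' (no match yet)
Bit 2: prefix='010' -> emit 'a', reset
Bit 3: prefix='0' (no match yet)
Bit 4: prefix='01' (no match yet)
Bit 5: prefix='010' -> emit 'a', reset
Bit 6: prefix='0' (no match yet)
Bit 7: prefix='01' (no match yet)
Bit 8: prefix='010' -> emit 'a', reset
Bit 9: prefix='1' -> emit 'g', reset
Bit 10: prefix='0' (no match yet)
Bit 11: prefix='01' (no match yet)
Bit 12: prefix='010' -> emit 'a', reset
Bit 13: prefix='0' (no match yet)
Bit 14: prefix='00' -> emit 'm', reset
Bit 15: prefix='1' -> emit 'g', reset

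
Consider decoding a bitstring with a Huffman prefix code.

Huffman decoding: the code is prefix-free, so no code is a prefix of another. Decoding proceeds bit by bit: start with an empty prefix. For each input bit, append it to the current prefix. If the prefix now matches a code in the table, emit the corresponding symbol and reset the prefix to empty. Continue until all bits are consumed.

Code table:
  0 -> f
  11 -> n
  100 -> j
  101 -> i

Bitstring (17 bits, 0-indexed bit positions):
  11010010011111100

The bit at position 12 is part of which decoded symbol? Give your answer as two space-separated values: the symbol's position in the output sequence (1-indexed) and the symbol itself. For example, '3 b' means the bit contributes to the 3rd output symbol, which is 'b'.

Answer: 6 n

Derivation:
Bit 0: prefix='1' (no match yet)
Bit 1: prefix='11' -> emit 'n', reset
Bit 2: prefix='0' -> emit 'f', reset
Bit 3: prefix='1' (no match yet)
Bit 4: prefix='10' (no match yet)
Bit 5: prefix='100' -> emit 'j', reset
Bit 6: prefix='1' (no match yet)
Bit 7: prefix='10' (no match yet)
Bit 8: prefix='100' -> emit 'j', reset
Bit 9: prefix='1' (no match yet)
Bit 10: prefix='11' -> emit 'n', reset
Bit 11: prefix='1' (no match yet)
Bit 12: prefix='11' -> emit 'n', reset
Bit 13: prefix='1' (no match yet)
Bit 14: prefix='11' -> emit 'n', reset
Bit 15: prefix='0' -> emit 'f', reset
Bit 16: prefix='0' -> emit 'f', reset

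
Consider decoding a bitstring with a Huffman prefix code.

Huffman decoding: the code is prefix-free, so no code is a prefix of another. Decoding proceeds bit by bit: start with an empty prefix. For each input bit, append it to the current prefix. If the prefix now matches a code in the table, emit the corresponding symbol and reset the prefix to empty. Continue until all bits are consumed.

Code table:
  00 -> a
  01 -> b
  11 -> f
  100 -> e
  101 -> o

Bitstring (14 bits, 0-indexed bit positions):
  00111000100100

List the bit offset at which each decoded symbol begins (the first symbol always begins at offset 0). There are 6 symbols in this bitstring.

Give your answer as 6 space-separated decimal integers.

Answer: 0 2 4 7 9 11

Derivation:
Bit 0: prefix='0' (no match yet)
Bit 1: prefix='00' -> emit 'a', reset
Bit 2: prefix='1' (no match yet)
Bit 3: prefix='11' -> emit 'f', reset
Bit 4: prefix='1' (no match yet)
Bit 5: prefix='10' (no match yet)
Bit 6: prefix='100' -> emit 'e', reset
Bit 7: prefix='0' (no match yet)
Bit 8: prefix='01' -> emit 'b', reset
Bit 9: prefix='0' (no match yet)
Bit 10: prefix='00' -> emit 'a', reset
Bit 11: prefix='1' (no match yet)
Bit 12: prefix='10' (no match yet)
Bit 13: prefix='100' -> emit 'e', reset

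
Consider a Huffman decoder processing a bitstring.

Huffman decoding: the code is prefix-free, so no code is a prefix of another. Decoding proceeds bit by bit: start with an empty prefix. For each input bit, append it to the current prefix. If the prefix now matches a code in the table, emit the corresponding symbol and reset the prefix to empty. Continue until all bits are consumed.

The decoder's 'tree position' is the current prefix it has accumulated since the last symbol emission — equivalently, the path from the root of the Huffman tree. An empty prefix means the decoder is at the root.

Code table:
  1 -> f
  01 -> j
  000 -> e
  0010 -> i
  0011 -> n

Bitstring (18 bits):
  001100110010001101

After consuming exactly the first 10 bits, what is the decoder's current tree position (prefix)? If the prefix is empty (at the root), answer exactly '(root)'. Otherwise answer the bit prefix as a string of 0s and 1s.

Answer: 00

Derivation:
Bit 0: prefix='0' (no match yet)
Bit 1: prefix='00' (no match yet)
Bit 2: prefix='001' (no match yet)
Bit 3: prefix='0011' -> emit 'n', reset
Bit 4: prefix='0' (no match yet)
Bit 5: prefix='00' (no match yet)
Bit 6: prefix='001' (no match yet)
Bit 7: prefix='0011' -> emit 'n', reset
Bit 8: prefix='0' (no match yet)
Bit 9: prefix='00' (no match yet)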